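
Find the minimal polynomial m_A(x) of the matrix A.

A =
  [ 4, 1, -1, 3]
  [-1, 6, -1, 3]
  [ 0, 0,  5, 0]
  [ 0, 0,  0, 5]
x^2 - 10*x + 25

The characteristic polynomial is χ_A(x) = (x - 5)^4, so the eigenvalues are known. The minimal polynomial is
  m_A(x) = Π_λ (x − λ)^{k_λ}
where k_λ is the size of the *largest* Jordan block for λ (equivalently, the smallest k with (A − λI)^k v = 0 for every generalised eigenvector v of λ).

  λ = 5: largest Jordan block has size 2, contributing (x − 5)^2

So m_A(x) = (x - 5)^2 = x^2 - 10*x + 25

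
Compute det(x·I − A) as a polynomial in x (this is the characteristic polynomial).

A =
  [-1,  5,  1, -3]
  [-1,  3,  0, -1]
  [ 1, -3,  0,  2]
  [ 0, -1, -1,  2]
x^4 - 4*x^3 + 6*x^2 - 4*x + 1

Expanding det(x·I − A) (e.g. by cofactor expansion or by noting that A is similar to its Jordan form J, which has the same characteristic polynomial as A) gives
  χ_A(x) = x^4 - 4*x^3 + 6*x^2 - 4*x + 1
which factors as (x - 1)^4. The eigenvalues (with algebraic multiplicities) are λ = 1 with multiplicity 4.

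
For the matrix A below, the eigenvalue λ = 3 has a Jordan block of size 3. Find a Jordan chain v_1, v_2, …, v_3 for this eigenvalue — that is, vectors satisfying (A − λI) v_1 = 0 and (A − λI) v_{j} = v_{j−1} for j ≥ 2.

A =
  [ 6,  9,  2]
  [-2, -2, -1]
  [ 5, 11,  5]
A Jordan chain for λ = 3 of length 3:
v_1 = (1, -1, 3)ᵀ
v_2 = (3, -2, 5)ᵀ
v_3 = (1, 0, 0)ᵀ

Let N = A − (3)·I. We want v_3 with N^3 v_3 = 0 but N^2 v_3 ≠ 0; then v_{j-1} := N · v_j for j = 3, …, 2.

Pick v_3 = (1, 0, 0)ᵀ.
Then v_2 = N · v_3 = (3, -2, 5)ᵀ.
Then v_1 = N · v_2 = (1, -1, 3)ᵀ.

Sanity check: (A − (3)·I) v_1 = (0, 0, 0)ᵀ = 0. ✓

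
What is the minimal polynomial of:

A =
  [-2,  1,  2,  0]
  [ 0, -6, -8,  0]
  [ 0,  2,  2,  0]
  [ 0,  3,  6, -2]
x^2 + 4*x + 4

The characteristic polynomial is χ_A(x) = (x + 2)^4, so the eigenvalues are known. The minimal polynomial is
  m_A(x) = Π_λ (x − λ)^{k_λ}
where k_λ is the size of the *largest* Jordan block for λ (equivalently, the smallest k with (A − λI)^k v = 0 for every generalised eigenvector v of λ).

  λ = -2: largest Jordan block has size 2, contributing (x + 2)^2

So m_A(x) = (x + 2)^2 = x^2 + 4*x + 4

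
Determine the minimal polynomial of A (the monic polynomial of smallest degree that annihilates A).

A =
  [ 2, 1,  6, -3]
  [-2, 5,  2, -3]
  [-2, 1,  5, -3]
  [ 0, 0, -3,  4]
x^3 - 12*x^2 + 48*x - 64

The characteristic polynomial is χ_A(x) = (x - 4)^4, so the eigenvalues are known. The minimal polynomial is
  m_A(x) = Π_λ (x − λ)^{k_λ}
where k_λ is the size of the *largest* Jordan block for λ (equivalently, the smallest k with (A − λI)^k v = 0 for every generalised eigenvector v of λ).

  λ = 4: largest Jordan block has size 3, contributing (x − 4)^3

So m_A(x) = (x - 4)^3 = x^3 - 12*x^2 + 48*x - 64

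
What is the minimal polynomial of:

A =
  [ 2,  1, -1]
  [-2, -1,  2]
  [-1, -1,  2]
x^2 - 2*x + 1

The characteristic polynomial is χ_A(x) = (x - 1)^3, so the eigenvalues are known. The minimal polynomial is
  m_A(x) = Π_λ (x − λ)^{k_λ}
where k_λ is the size of the *largest* Jordan block for λ (equivalently, the smallest k with (A − λI)^k v = 0 for every generalised eigenvector v of λ).

  λ = 1: largest Jordan block has size 2, contributing (x − 1)^2

So m_A(x) = (x - 1)^2 = x^2 - 2*x + 1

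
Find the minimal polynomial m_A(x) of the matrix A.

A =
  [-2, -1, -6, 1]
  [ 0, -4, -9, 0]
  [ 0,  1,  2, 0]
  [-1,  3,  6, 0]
x^3 + 3*x^2 + 3*x + 1

The characteristic polynomial is χ_A(x) = (x + 1)^4, so the eigenvalues are known. The minimal polynomial is
  m_A(x) = Π_λ (x − λ)^{k_λ}
where k_λ is the size of the *largest* Jordan block for λ (equivalently, the smallest k with (A − λI)^k v = 0 for every generalised eigenvector v of λ).

  λ = -1: largest Jordan block has size 3, contributing (x + 1)^3

So m_A(x) = (x + 1)^3 = x^3 + 3*x^2 + 3*x + 1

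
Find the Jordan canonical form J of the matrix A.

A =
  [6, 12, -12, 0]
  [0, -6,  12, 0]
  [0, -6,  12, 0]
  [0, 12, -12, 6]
J_1(0) ⊕ J_1(6) ⊕ J_1(6) ⊕ J_1(6)

The characteristic polynomial is
  det(x·I − A) = x^4 - 18*x^3 + 108*x^2 - 216*x = x*(x - 6)^3

Eigenvalues and multiplicities (the geometric multiplicity of λ is n − rank(A − λI), which equals the number of Jordan blocks for λ):
  λ = 0: algebraic multiplicity = 1, geometric multiplicity = 1
  λ = 6: algebraic multiplicity = 3, geometric multiplicity = 3

Determining the block sizes for each eigenvalue:
  λ = 0: one block (gm = 1), so the single block has size am = 1 → block sizes [1]
  λ = 6: gm = am = 3, so every block has size 1 → block sizes [1, 1, 1]

Assembling the blocks gives a Jordan form
J =
  [0, 0, 0, 0]
  [0, 6, 0, 0]
  [0, 0, 6, 0]
  [0, 0, 0, 6]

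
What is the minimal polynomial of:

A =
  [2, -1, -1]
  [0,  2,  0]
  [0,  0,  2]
x^2 - 4*x + 4

The characteristic polynomial is χ_A(x) = (x - 2)^3, so the eigenvalues are known. The minimal polynomial is
  m_A(x) = Π_λ (x − λ)^{k_λ}
where k_λ is the size of the *largest* Jordan block for λ (equivalently, the smallest k with (A − λI)^k v = 0 for every generalised eigenvector v of λ).

  λ = 2: largest Jordan block has size 2, contributing (x − 2)^2

So m_A(x) = (x - 2)^2 = x^2 - 4*x + 4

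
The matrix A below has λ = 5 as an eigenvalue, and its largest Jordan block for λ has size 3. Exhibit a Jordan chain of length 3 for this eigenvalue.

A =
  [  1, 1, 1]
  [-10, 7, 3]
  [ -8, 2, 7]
A Jordan chain for λ = 5 of length 3:
v_1 = (-2, -4, -4)ᵀ
v_2 = (-4, -10, -8)ᵀ
v_3 = (1, 0, 0)ᵀ

Let N = A − (5)·I. We want v_3 with N^3 v_3 = 0 but N^2 v_3 ≠ 0; then v_{j-1} := N · v_j for j = 3, …, 2.

Pick v_3 = (1, 0, 0)ᵀ.
Then v_2 = N · v_3 = (-4, -10, -8)ᵀ.
Then v_1 = N · v_2 = (-2, -4, -4)ᵀ.

Sanity check: (A − (5)·I) v_1 = (0, 0, 0)ᵀ = 0. ✓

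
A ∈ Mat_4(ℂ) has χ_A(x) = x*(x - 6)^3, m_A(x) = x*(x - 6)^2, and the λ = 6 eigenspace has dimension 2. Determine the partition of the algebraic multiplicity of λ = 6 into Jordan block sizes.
Block sizes for λ = 6: [2, 1]

Step 1 — from the characteristic polynomial, algebraic multiplicity of λ = 6 is 3. From dim ker(A − (6)·I) = 2, there are exactly 2 Jordan blocks for λ = 6.
Step 2 — from the minimal polynomial, the factor (x − 6)^2 tells us the largest block for λ = 6 has size 2.
Step 3 — with total size 3, 2 blocks, and largest block 2, the block sizes (in nonincreasing order) are [2, 1].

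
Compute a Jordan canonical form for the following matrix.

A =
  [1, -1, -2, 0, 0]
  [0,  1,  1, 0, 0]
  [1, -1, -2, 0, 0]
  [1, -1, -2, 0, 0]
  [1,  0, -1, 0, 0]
J_3(0) ⊕ J_1(0) ⊕ J_1(0)

The characteristic polynomial is
  det(x·I − A) = x^5

Eigenvalues and multiplicities (the geometric multiplicity of λ is n − rank(A − λI), which equals the number of Jordan blocks for λ):
  λ = 0: algebraic multiplicity = 5, geometric multiplicity = 3

Determining the block sizes for each eigenvalue:
  λ = 0: with am = 5 and gm = 3, the partition is not yet determined (e.g. several partitions of 5 into 3 parts exist). Let N = A − (0)·I. Computing rank(N^1) = 2, rank(N^2) = 1, rank(N^3) = 0; the number of blocks of size ≥ j is rank(N^{j−1}) − rank(N^j), giving [3, 1, 1]. So we have 1 block(s) of size 3, 2 block(s) of size 1 → block sizes [3, 1, 1]

Assembling the blocks gives a Jordan form
J =
  [0, 1, 0, 0, 0]
  [0, 0, 1, 0, 0]
  [0, 0, 0, 0, 0]
  [0, 0, 0, 0, 0]
  [0, 0, 0, 0, 0]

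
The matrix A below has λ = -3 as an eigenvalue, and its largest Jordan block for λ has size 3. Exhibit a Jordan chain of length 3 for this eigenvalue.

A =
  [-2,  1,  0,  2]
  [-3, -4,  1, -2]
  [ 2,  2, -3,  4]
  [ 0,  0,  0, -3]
A Jordan chain for λ = -3 of length 3:
v_1 = (-2, 2, -4, 0)ᵀ
v_2 = (1, -3, 2, 0)ᵀ
v_3 = (1, 0, 0, 0)ᵀ

Let N = A − (-3)·I. We want v_3 with N^3 v_3 = 0 but N^2 v_3 ≠ 0; then v_{j-1} := N · v_j for j = 3, …, 2.

Pick v_3 = (1, 0, 0, 0)ᵀ.
Then v_2 = N · v_3 = (1, -3, 2, 0)ᵀ.
Then v_1 = N · v_2 = (-2, 2, -4, 0)ᵀ.

Sanity check: (A − (-3)·I) v_1 = (0, 0, 0, 0)ᵀ = 0. ✓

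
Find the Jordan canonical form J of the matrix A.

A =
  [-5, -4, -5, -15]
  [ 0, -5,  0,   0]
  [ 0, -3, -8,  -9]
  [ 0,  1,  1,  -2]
J_2(-5) ⊕ J_2(-5)

The characteristic polynomial is
  det(x·I − A) = x^4 + 20*x^3 + 150*x^2 + 500*x + 625 = (x + 5)^4

Eigenvalues and multiplicities (the geometric multiplicity of λ is n − rank(A − λI), which equals the number of Jordan blocks for λ):
  λ = -5: algebraic multiplicity = 4, geometric multiplicity = 2

Determining the block sizes for each eigenvalue:
  λ = -5: with am = 4 and gm = 2, the partition is not yet determined (e.g. several partitions of 4 into 2 parts exist). Let N = A − (-5)·I. Computing rank(N^1) = 2, rank(N^2) = 0; the number of blocks of size ≥ j is rank(N^{j−1}) − rank(N^j), giving [2, 2]. So we have 2 block(s) of size 2 → block sizes [2, 2]

Assembling the blocks gives a Jordan form
J =
  [-5,  1,  0,  0]
  [ 0, -5,  0,  0]
  [ 0,  0, -5,  1]
  [ 0,  0,  0, -5]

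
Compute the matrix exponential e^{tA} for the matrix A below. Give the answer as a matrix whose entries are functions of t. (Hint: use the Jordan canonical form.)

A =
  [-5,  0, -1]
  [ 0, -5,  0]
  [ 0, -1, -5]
e^{tA} =
  [exp(-5*t), t^2*exp(-5*t)/2, -t*exp(-5*t)]
  [0, exp(-5*t), 0]
  [0, -t*exp(-5*t), exp(-5*t)]

Strategy: write A = P · J · P⁻¹ where J is a Jordan canonical form, so e^{tA} = P · e^{tJ} · P⁻¹, and e^{tJ} can be computed block-by-block.

A has Jordan form
J =
  [-5,  1,  0]
  [ 0, -5,  1]
  [ 0,  0, -5]
(up to reordering of blocks).

Per-block formulas:
  For a 3×3 Jordan block J_3(-5): exp(t · J_3(-5)) = e^(-5t)·(I + t·N + (t^2/2)·N^2), where N is the 3×3 nilpotent shift.

After assembling e^{tJ} and conjugating by P, we get:

e^{tA} =
  [exp(-5*t), t^2*exp(-5*t)/2, -t*exp(-5*t)]
  [0, exp(-5*t), 0]
  [0, -t*exp(-5*t), exp(-5*t)]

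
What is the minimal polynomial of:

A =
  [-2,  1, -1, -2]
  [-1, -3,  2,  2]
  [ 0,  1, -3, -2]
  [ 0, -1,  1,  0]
x^3 + 6*x^2 + 12*x + 8

The characteristic polynomial is χ_A(x) = (x + 2)^4, so the eigenvalues are known. The minimal polynomial is
  m_A(x) = Π_λ (x − λ)^{k_λ}
where k_λ is the size of the *largest* Jordan block for λ (equivalently, the smallest k with (A − λI)^k v = 0 for every generalised eigenvector v of λ).

  λ = -2: largest Jordan block has size 3, contributing (x + 2)^3

So m_A(x) = (x + 2)^3 = x^3 + 6*x^2 + 12*x + 8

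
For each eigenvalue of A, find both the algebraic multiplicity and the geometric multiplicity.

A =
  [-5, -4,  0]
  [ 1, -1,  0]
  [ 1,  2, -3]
λ = -3: alg = 3, geom = 2

Step 1 — factor the characteristic polynomial to read off the algebraic multiplicities:
  χ_A(x) = (x + 3)^3

Step 2 — compute geometric multiplicities via the rank-nullity identity g(λ) = n − rank(A − λI):
  rank(A − (-3)·I) = 1, so dim ker(A − (-3)·I) = n − 1 = 2

Summary:
  λ = -3: algebraic multiplicity = 3, geometric multiplicity = 2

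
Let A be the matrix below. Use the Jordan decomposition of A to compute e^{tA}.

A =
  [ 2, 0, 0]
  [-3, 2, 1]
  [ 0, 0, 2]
e^{tA} =
  [exp(2*t), 0, 0]
  [-3*t*exp(2*t), exp(2*t), t*exp(2*t)]
  [0, 0, exp(2*t)]

Strategy: write A = P · J · P⁻¹ where J is a Jordan canonical form, so e^{tA} = P · e^{tJ} · P⁻¹, and e^{tJ} can be computed block-by-block.

A has Jordan form
J =
  [2, 1, 0]
  [0, 2, 0]
  [0, 0, 2]
(up to reordering of blocks).

Per-block formulas:
  For a 2×2 Jordan block J_2(2): exp(t · J_2(2)) = e^(2t)·(I + t·N), where N is the 2×2 nilpotent shift.
  For a 1×1 block at λ = 2: exp(t · [2]) = [e^(2t)].

After assembling e^{tJ} and conjugating by P, we get:

e^{tA} =
  [exp(2*t), 0, 0]
  [-3*t*exp(2*t), exp(2*t), t*exp(2*t)]
  [0, 0, exp(2*t)]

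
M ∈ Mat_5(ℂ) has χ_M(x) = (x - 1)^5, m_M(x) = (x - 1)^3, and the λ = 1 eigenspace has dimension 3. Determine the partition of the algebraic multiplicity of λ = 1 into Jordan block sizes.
Block sizes for λ = 1: [3, 1, 1]

Step 1 — from the characteristic polynomial, algebraic multiplicity of λ = 1 is 5. From dim ker(M − (1)·I) = 3, there are exactly 3 Jordan blocks for λ = 1.
Step 2 — from the minimal polynomial, the factor (x − 1)^3 tells us the largest block for λ = 1 has size 3.
Step 3 — with total size 5, 3 blocks, and largest block 3, the block sizes (in nonincreasing order) are [3, 1, 1].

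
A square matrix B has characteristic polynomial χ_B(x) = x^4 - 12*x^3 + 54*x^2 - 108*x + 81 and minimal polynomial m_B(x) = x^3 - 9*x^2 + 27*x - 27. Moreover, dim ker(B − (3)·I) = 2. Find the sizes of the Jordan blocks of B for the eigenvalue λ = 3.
Block sizes for λ = 3: [3, 1]

Step 1 — from the characteristic polynomial, algebraic multiplicity of λ = 3 is 4. From dim ker(B − (3)·I) = 2, there are exactly 2 Jordan blocks for λ = 3.
Step 2 — from the minimal polynomial, the factor (x − 3)^3 tells us the largest block for λ = 3 has size 3.
Step 3 — with total size 4, 2 blocks, and largest block 3, the block sizes (in nonincreasing order) are [3, 1].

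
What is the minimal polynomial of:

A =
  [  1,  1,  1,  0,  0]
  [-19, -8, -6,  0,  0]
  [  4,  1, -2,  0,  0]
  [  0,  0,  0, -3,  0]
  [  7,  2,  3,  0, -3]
x^3 + 9*x^2 + 27*x + 27

The characteristic polynomial is χ_A(x) = (x + 3)^5, so the eigenvalues are known. The minimal polynomial is
  m_A(x) = Π_λ (x − λ)^{k_λ}
where k_λ is the size of the *largest* Jordan block for λ (equivalently, the smallest k with (A − λI)^k v = 0 for every generalised eigenvector v of λ).

  λ = -3: largest Jordan block has size 3, contributing (x + 3)^3

So m_A(x) = (x + 3)^3 = x^3 + 9*x^2 + 27*x + 27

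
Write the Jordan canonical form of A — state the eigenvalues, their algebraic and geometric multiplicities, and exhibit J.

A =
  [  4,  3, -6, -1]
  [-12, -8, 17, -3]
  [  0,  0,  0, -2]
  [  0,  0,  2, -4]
J_3(-2) ⊕ J_1(-2)

The characteristic polynomial is
  det(x·I − A) = x^4 + 8*x^3 + 24*x^2 + 32*x + 16 = (x + 2)^4

Eigenvalues and multiplicities (the geometric multiplicity of λ is n − rank(A − λI), which equals the number of Jordan blocks for λ):
  λ = -2: algebraic multiplicity = 4, geometric multiplicity = 2

Determining the block sizes for each eigenvalue:
  λ = -2: with am = 4 and gm = 2, the partition is not yet determined (e.g. several partitions of 4 into 2 parts exist). Let N = A − (-2)·I. Computing rank(N^1) = 2, rank(N^2) = 1, rank(N^3) = 0; the number of blocks of size ≥ j is rank(N^{j−1}) − rank(N^j), giving [2, 1, 1]. So we have 1 block(s) of size 3, 1 block(s) of size 1 → block sizes [3, 1]

Assembling the blocks gives a Jordan form
J =
  [-2,  1,  0,  0]
  [ 0, -2,  1,  0]
  [ 0,  0, -2,  0]
  [ 0,  0,  0, -2]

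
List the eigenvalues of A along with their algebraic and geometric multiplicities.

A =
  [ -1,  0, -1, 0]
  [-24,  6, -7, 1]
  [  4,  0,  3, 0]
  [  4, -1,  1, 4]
λ = 1: alg = 2, geom = 1; λ = 5: alg = 2, geom = 1

Step 1 — factor the characteristic polynomial to read off the algebraic multiplicities:
  χ_A(x) = (x - 5)^2*(x - 1)^2

Step 2 — compute geometric multiplicities via the rank-nullity identity g(λ) = n − rank(A − λI):
  rank(A − (1)·I) = 3, so dim ker(A − (1)·I) = n − 3 = 1
  rank(A − (5)·I) = 3, so dim ker(A − (5)·I) = n − 3 = 1

Summary:
  λ = 1: algebraic multiplicity = 2, geometric multiplicity = 1
  λ = 5: algebraic multiplicity = 2, geometric multiplicity = 1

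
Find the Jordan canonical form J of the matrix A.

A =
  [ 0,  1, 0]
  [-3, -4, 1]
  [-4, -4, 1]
J_3(-1)

The characteristic polynomial is
  det(x·I − A) = x^3 + 3*x^2 + 3*x + 1 = (x + 1)^3

Eigenvalues and multiplicities (the geometric multiplicity of λ is n − rank(A − λI), which equals the number of Jordan blocks for λ):
  λ = -1: algebraic multiplicity = 3, geometric multiplicity = 1

Determining the block sizes for each eigenvalue:
  λ = -1: one block (gm = 1), so the single block has size am = 3 → block sizes [3]

Assembling the blocks gives a Jordan form
J =
  [-1,  1,  0]
  [ 0, -1,  1]
  [ 0,  0, -1]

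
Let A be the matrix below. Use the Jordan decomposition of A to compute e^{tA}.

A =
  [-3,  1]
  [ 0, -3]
e^{tA} =
  [exp(-3*t), t*exp(-3*t)]
  [0, exp(-3*t)]

Strategy: write A = P · J · P⁻¹ where J is a Jordan canonical form, so e^{tA} = P · e^{tJ} · P⁻¹, and e^{tJ} can be computed block-by-block.

A has Jordan form
J =
  [-3,  1]
  [ 0, -3]
(up to reordering of blocks).

Per-block formulas:
  For a 2×2 Jordan block J_2(-3): exp(t · J_2(-3)) = e^(-3t)·(I + t·N), where N is the 2×2 nilpotent shift.

After assembling e^{tJ} and conjugating by P, we get:

e^{tA} =
  [exp(-3*t), t*exp(-3*t)]
  [0, exp(-3*t)]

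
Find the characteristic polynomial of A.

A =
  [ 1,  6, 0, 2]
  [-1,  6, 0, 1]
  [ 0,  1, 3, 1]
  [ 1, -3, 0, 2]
x^4 - 12*x^3 + 54*x^2 - 108*x + 81

Expanding det(x·I − A) (e.g. by cofactor expansion or by noting that A is similar to its Jordan form J, which has the same characteristic polynomial as A) gives
  χ_A(x) = x^4 - 12*x^3 + 54*x^2 - 108*x + 81
which factors as (x - 3)^4. The eigenvalues (with algebraic multiplicities) are λ = 3 with multiplicity 4.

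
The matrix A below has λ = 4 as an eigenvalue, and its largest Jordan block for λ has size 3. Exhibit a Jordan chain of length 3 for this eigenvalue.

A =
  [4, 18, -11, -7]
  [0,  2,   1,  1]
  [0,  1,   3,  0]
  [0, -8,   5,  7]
A Jordan chain for λ = 4 of length 3:
v_1 = (9, -3, -3, -3)ᵀ
v_2 = (18, -2, 1, -8)ᵀ
v_3 = (0, 1, 0, 0)ᵀ

Let N = A − (4)·I. We want v_3 with N^3 v_3 = 0 but N^2 v_3 ≠ 0; then v_{j-1} := N · v_j for j = 3, …, 2.

Pick v_3 = (0, 1, 0, 0)ᵀ.
Then v_2 = N · v_3 = (18, -2, 1, -8)ᵀ.
Then v_1 = N · v_2 = (9, -3, -3, -3)ᵀ.

Sanity check: (A − (4)·I) v_1 = (0, 0, 0, 0)ᵀ = 0. ✓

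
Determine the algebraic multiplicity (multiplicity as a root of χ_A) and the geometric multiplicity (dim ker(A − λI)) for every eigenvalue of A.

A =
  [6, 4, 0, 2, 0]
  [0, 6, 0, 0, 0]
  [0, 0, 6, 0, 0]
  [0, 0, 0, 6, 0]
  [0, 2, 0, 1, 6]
λ = 6: alg = 5, geom = 4

Step 1 — factor the characteristic polynomial to read off the algebraic multiplicities:
  χ_A(x) = (x - 6)^5

Step 2 — compute geometric multiplicities via the rank-nullity identity g(λ) = n − rank(A − λI):
  rank(A − (6)·I) = 1, so dim ker(A − (6)·I) = n − 1 = 4

Summary:
  λ = 6: algebraic multiplicity = 5, geometric multiplicity = 4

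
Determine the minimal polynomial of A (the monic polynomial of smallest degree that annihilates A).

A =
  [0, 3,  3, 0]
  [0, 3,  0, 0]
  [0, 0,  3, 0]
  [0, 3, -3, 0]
x^2 - 3*x

The characteristic polynomial is χ_A(x) = x^2*(x - 3)^2, so the eigenvalues are known. The minimal polynomial is
  m_A(x) = Π_λ (x − λ)^{k_λ}
where k_λ is the size of the *largest* Jordan block for λ (equivalently, the smallest k with (A − λI)^k v = 0 for every generalised eigenvector v of λ).

  λ = 0: largest Jordan block has size 1, contributing (x − 0)
  λ = 3: largest Jordan block has size 1, contributing (x − 3)

So m_A(x) = x*(x - 3) = x^2 - 3*x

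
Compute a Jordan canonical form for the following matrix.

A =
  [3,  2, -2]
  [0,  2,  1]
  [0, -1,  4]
J_2(3) ⊕ J_1(3)

The characteristic polynomial is
  det(x·I − A) = x^3 - 9*x^2 + 27*x - 27 = (x - 3)^3

Eigenvalues and multiplicities (the geometric multiplicity of λ is n − rank(A − λI), which equals the number of Jordan blocks for λ):
  λ = 3: algebraic multiplicity = 3, geometric multiplicity = 2

Determining the block sizes for each eigenvalue:
  λ = 3: 2 blocks summing to 3 forces exactly one block of size 2 and the rest size 1 → block sizes [2, 1]

Assembling the blocks gives a Jordan form
J =
  [3, 1, 0]
  [0, 3, 0]
  [0, 0, 3]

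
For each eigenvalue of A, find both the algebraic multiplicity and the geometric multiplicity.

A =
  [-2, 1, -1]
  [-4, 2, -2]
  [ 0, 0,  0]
λ = 0: alg = 3, geom = 2

Step 1 — factor the characteristic polynomial to read off the algebraic multiplicities:
  χ_A(x) = x^3

Step 2 — compute geometric multiplicities via the rank-nullity identity g(λ) = n − rank(A − λI):
  rank(A − (0)·I) = 1, so dim ker(A − (0)·I) = n − 1 = 2

Summary:
  λ = 0: algebraic multiplicity = 3, geometric multiplicity = 2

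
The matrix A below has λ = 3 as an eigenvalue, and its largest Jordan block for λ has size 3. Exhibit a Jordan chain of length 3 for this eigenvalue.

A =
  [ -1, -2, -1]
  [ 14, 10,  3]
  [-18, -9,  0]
A Jordan chain for λ = 3 of length 3:
v_1 = (6, -12, 0)ᵀ
v_2 = (-4, 14, -18)ᵀ
v_3 = (1, 0, 0)ᵀ

Let N = A − (3)·I. We want v_3 with N^3 v_3 = 0 but N^2 v_3 ≠ 0; then v_{j-1} := N · v_j for j = 3, …, 2.

Pick v_3 = (1, 0, 0)ᵀ.
Then v_2 = N · v_3 = (-4, 14, -18)ᵀ.
Then v_1 = N · v_2 = (6, -12, 0)ᵀ.

Sanity check: (A − (3)·I) v_1 = (0, 0, 0)ᵀ = 0. ✓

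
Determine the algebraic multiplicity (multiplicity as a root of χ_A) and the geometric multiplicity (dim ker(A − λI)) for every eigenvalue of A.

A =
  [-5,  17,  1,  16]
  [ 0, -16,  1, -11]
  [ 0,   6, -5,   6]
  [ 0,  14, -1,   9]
λ = -5: alg = 3, geom = 1; λ = -2: alg = 1, geom = 1

Step 1 — factor the characteristic polynomial to read off the algebraic multiplicities:
  χ_A(x) = (x + 2)*(x + 5)^3

Step 2 — compute geometric multiplicities via the rank-nullity identity g(λ) = n − rank(A − λI):
  rank(A − (-5)·I) = 3, so dim ker(A − (-5)·I) = n − 3 = 1
  rank(A − (-2)·I) = 3, so dim ker(A − (-2)·I) = n − 3 = 1

Summary:
  λ = -5: algebraic multiplicity = 3, geometric multiplicity = 1
  λ = -2: algebraic multiplicity = 1, geometric multiplicity = 1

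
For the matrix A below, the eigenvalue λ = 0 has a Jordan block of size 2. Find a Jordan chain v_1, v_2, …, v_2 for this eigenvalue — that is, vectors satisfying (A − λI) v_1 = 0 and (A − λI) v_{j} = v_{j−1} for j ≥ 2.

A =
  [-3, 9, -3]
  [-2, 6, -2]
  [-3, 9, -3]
A Jordan chain for λ = 0 of length 2:
v_1 = (-3, -2, -3)ᵀ
v_2 = (1, 0, 0)ᵀ

Let N = A − (0)·I. We want v_2 with N^2 v_2 = 0 but N^1 v_2 ≠ 0; then v_{j-1} := N · v_j for j = 2, …, 2.

Pick v_2 = (1, 0, 0)ᵀ.
Then v_1 = N · v_2 = (-3, -2, -3)ᵀ.

Sanity check: (A − (0)·I) v_1 = (0, 0, 0)ᵀ = 0. ✓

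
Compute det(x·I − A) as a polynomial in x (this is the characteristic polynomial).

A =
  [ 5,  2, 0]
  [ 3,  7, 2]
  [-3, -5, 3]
x^3 - 15*x^2 + 75*x - 125

Expanding det(x·I − A) (e.g. by cofactor expansion or by noting that A is similar to its Jordan form J, which has the same characteristic polynomial as A) gives
  χ_A(x) = x^3 - 15*x^2 + 75*x - 125
which factors as (x - 5)^3. The eigenvalues (with algebraic multiplicities) are λ = 5 with multiplicity 3.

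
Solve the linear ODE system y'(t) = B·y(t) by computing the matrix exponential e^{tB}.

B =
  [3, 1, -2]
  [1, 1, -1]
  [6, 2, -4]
e^{tB} =
  [-t^2 + 3*t + 1, t, t^2/2 - 2*t]
  [-t^2 + t, t + 1, t^2/2 - t]
  [-2*t^2 + 6*t, 2*t, t^2 - 4*t + 1]

Strategy: write B = P · J · P⁻¹ where J is a Jordan canonical form, so e^{tB} = P · e^{tJ} · P⁻¹, and e^{tJ} can be computed block-by-block.

B has Jordan form
J =
  [0, 1, 0]
  [0, 0, 1]
  [0, 0, 0]
(up to reordering of blocks).

Per-block formulas:
  For a 3×3 Jordan block J_3(0): exp(t · J_3(0)) = e^(0t)·(I + t·N + (t^2/2)·N^2), where N is the 3×3 nilpotent shift.

After assembling e^{tJ} and conjugating by P, we get:

e^{tB} =
  [-t^2 + 3*t + 1, t, t^2/2 - 2*t]
  [-t^2 + t, t + 1, t^2/2 - t]
  [-2*t^2 + 6*t, 2*t, t^2 - 4*t + 1]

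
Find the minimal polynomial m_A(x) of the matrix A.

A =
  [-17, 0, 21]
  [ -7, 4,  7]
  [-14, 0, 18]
x^2 - x - 12

The characteristic polynomial is χ_A(x) = (x - 4)^2*(x + 3), so the eigenvalues are known. The minimal polynomial is
  m_A(x) = Π_λ (x − λ)^{k_λ}
where k_λ is the size of the *largest* Jordan block for λ (equivalently, the smallest k with (A − λI)^k v = 0 for every generalised eigenvector v of λ).

  λ = -3: largest Jordan block has size 1, contributing (x + 3)
  λ = 4: largest Jordan block has size 1, contributing (x − 4)

So m_A(x) = (x - 4)*(x + 3) = x^2 - x - 12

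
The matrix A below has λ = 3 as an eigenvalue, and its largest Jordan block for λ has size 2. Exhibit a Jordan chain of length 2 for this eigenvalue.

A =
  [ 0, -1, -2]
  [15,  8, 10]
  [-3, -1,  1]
A Jordan chain for λ = 3 of length 2:
v_1 = (-3, 15, -3)ᵀ
v_2 = (1, 0, 0)ᵀ

Let N = A − (3)·I. We want v_2 with N^2 v_2 = 0 but N^1 v_2 ≠ 0; then v_{j-1} := N · v_j for j = 2, …, 2.

Pick v_2 = (1, 0, 0)ᵀ.
Then v_1 = N · v_2 = (-3, 15, -3)ᵀ.

Sanity check: (A − (3)·I) v_1 = (0, 0, 0)ᵀ = 0. ✓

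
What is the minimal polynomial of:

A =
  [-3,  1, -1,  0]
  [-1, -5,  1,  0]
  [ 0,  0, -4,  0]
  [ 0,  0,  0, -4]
x^2 + 8*x + 16

The characteristic polynomial is χ_A(x) = (x + 4)^4, so the eigenvalues are known. The minimal polynomial is
  m_A(x) = Π_λ (x − λ)^{k_λ}
where k_λ is the size of the *largest* Jordan block for λ (equivalently, the smallest k with (A − λI)^k v = 0 for every generalised eigenvector v of λ).

  λ = -4: largest Jordan block has size 2, contributing (x + 4)^2

So m_A(x) = (x + 4)^2 = x^2 + 8*x + 16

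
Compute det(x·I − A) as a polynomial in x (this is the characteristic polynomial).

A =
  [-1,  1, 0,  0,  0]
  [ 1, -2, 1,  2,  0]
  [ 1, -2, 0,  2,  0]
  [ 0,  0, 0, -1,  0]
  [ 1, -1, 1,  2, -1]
x^5 + 5*x^4 + 10*x^3 + 10*x^2 + 5*x + 1

Expanding det(x·I − A) (e.g. by cofactor expansion or by noting that A is similar to its Jordan form J, which has the same characteristic polynomial as A) gives
  χ_A(x) = x^5 + 5*x^4 + 10*x^3 + 10*x^2 + 5*x + 1
which factors as (x + 1)^5. The eigenvalues (with algebraic multiplicities) are λ = -1 with multiplicity 5.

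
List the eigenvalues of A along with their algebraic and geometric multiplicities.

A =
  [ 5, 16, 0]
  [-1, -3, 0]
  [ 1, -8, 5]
λ = 1: alg = 2, geom = 1; λ = 5: alg = 1, geom = 1

Step 1 — factor the characteristic polynomial to read off the algebraic multiplicities:
  χ_A(x) = (x - 5)*(x - 1)^2

Step 2 — compute geometric multiplicities via the rank-nullity identity g(λ) = n − rank(A − λI):
  rank(A − (1)·I) = 2, so dim ker(A − (1)·I) = n − 2 = 1
  rank(A − (5)·I) = 2, so dim ker(A − (5)·I) = n − 2 = 1

Summary:
  λ = 1: algebraic multiplicity = 2, geometric multiplicity = 1
  λ = 5: algebraic multiplicity = 1, geometric multiplicity = 1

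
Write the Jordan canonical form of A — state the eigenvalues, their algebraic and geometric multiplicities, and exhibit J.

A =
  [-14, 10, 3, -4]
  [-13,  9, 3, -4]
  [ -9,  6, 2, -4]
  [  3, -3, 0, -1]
J_2(-1) ⊕ J_2(-1)

The characteristic polynomial is
  det(x·I − A) = x^4 + 4*x^3 + 6*x^2 + 4*x + 1 = (x + 1)^4

Eigenvalues and multiplicities (the geometric multiplicity of λ is n − rank(A − λI), which equals the number of Jordan blocks for λ):
  λ = -1: algebraic multiplicity = 4, geometric multiplicity = 2

Determining the block sizes for each eigenvalue:
  λ = -1: with am = 4 and gm = 2, the partition is not yet determined (e.g. several partitions of 4 into 2 parts exist). Let N = A − (-1)·I. Computing rank(N^1) = 2, rank(N^2) = 0; the number of blocks of size ≥ j is rank(N^{j−1}) − rank(N^j), giving [2, 2]. So we have 2 block(s) of size 2 → block sizes [2, 2]

Assembling the blocks gives a Jordan form
J =
  [-1,  1,  0,  0]
  [ 0, -1,  0,  0]
  [ 0,  0, -1,  1]
  [ 0,  0,  0, -1]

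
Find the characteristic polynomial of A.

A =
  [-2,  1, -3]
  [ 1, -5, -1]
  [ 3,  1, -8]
x^3 + 15*x^2 + 75*x + 125

Expanding det(x·I − A) (e.g. by cofactor expansion or by noting that A is similar to its Jordan form J, which has the same characteristic polynomial as A) gives
  χ_A(x) = x^3 + 15*x^2 + 75*x + 125
which factors as (x + 5)^3. The eigenvalues (with algebraic multiplicities) are λ = -5 with multiplicity 3.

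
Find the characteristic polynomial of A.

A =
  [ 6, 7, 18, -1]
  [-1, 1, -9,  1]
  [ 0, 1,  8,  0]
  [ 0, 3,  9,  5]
x^4 - 20*x^3 + 150*x^2 - 500*x + 625

Expanding det(x·I − A) (e.g. by cofactor expansion or by noting that A is similar to its Jordan form J, which has the same characteristic polynomial as A) gives
  χ_A(x) = x^4 - 20*x^3 + 150*x^2 - 500*x + 625
which factors as (x - 5)^4. The eigenvalues (with algebraic multiplicities) are λ = 5 with multiplicity 4.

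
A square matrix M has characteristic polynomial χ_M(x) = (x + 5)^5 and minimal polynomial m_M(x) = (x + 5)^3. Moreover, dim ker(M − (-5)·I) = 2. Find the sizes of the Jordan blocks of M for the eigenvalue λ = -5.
Block sizes for λ = -5: [3, 2]

Step 1 — from the characteristic polynomial, algebraic multiplicity of λ = -5 is 5. From dim ker(M − (-5)·I) = 2, there are exactly 2 Jordan blocks for λ = -5.
Step 2 — from the minimal polynomial, the factor (x + 5)^3 tells us the largest block for λ = -5 has size 3.
Step 3 — with total size 5, 2 blocks, and largest block 3, the block sizes (in nonincreasing order) are [3, 2].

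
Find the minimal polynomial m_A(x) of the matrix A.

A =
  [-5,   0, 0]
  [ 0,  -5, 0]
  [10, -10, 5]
x^2 - 25

The characteristic polynomial is χ_A(x) = (x - 5)*(x + 5)^2, so the eigenvalues are known. The minimal polynomial is
  m_A(x) = Π_λ (x − λ)^{k_λ}
where k_λ is the size of the *largest* Jordan block for λ (equivalently, the smallest k with (A − λI)^k v = 0 for every generalised eigenvector v of λ).

  λ = -5: largest Jordan block has size 1, contributing (x + 5)
  λ = 5: largest Jordan block has size 1, contributing (x − 5)

So m_A(x) = (x - 5)*(x + 5) = x^2 - 25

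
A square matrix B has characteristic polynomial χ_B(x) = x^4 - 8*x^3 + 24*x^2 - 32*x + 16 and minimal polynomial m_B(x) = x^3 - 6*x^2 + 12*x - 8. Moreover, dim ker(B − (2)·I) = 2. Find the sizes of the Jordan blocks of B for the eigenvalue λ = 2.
Block sizes for λ = 2: [3, 1]

Step 1 — from the characteristic polynomial, algebraic multiplicity of λ = 2 is 4. From dim ker(B − (2)·I) = 2, there are exactly 2 Jordan blocks for λ = 2.
Step 2 — from the minimal polynomial, the factor (x − 2)^3 tells us the largest block for λ = 2 has size 3.
Step 3 — with total size 4, 2 blocks, and largest block 3, the block sizes (in nonincreasing order) are [3, 1].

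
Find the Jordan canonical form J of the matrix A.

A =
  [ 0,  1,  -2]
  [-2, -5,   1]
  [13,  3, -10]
J_3(-5)

The characteristic polynomial is
  det(x·I − A) = x^3 + 15*x^2 + 75*x + 125 = (x + 5)^3

Eigenvalues and multiplicities (the geometric multiplicity of λ is n − rank(A − λI), which equals the number of Jordan blocks for λ):
  λ = -5: algebraic multiplicity = 3, geometric multiplicity = 1

Determining the block sizes for each eigenvalue:
  λ = -5: one block (gm = 1), so the single block has size am = 3 → block sizes [3]

Assembling the blocks gives a Jordan form
J =
  [-5,  1,  0]
  [ 0, -5,  1]
  [ 0,  0, -5]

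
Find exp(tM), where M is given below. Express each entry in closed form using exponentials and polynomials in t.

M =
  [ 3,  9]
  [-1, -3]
e^{tM} =
  [3*t + 1, 9*t]
  [-t, 1 - 3*t]

Strategy: write M = P · J · P⁻¹ where J is a Jordan canonical form, so e^{tM} = P · e^{tJ} · P⁻¹, and e^{tJ} can be computed block-by-block.

M has Jordan form
J =
  [0, 1]
  [0, 0]
(up to reordering of blocks).

Per-block formulas:
  For a 2×2 Jordan block J_2(0): exp(t · J_2(0)) = e^(0t)·(I + t·N), where N is the 2×2 nilpotent shift.

After assembling e^{tJ} and conjugating by P, we get:

e^{tM} =
  [3*t + 1, 9*t]
  [-t, 1 - 3*t]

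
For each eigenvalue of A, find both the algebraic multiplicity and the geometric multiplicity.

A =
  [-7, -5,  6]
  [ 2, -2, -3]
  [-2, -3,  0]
λ = -3: alg = 3, geom = 1

Step 1 — factor the characteristic polynomial to read off the algebraic multiplicities:
  χ_A(x) = (x + 3)^3

Step 2 — compute geometric multiplicities via the rank-nullity identity g(λ) = n − rank(A − λI):
  rank(A − (-3)·I) = 2, so dim ker(A − (-3)·I) = n − 2 = 1

Summary:
  λ = -3: algebraic multiplicity = 3, geometric multiplicity = 1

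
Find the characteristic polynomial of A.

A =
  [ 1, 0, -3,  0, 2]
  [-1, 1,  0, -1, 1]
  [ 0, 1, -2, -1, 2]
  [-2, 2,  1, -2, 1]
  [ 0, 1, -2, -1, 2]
x^5

Expanding det(x·I − A) (e.g. by cofactor expansion or by noting that A is similar to its Jordan form J, which has the same characteristic polynomial as A) gives
  χ_A(x) = x^5
which factors as x^5. The eigenvalues (with algebraic multiplicities) are λ = 0 with multiplicity 5.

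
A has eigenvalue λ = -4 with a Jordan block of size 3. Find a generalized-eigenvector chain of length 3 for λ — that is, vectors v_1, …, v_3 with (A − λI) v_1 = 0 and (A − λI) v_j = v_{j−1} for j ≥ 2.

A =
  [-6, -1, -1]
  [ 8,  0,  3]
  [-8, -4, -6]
A Jordan chain for λ = -4 of length 3:
v_1 = (4, -8, 0)ᵀ
v_2 = (-2, 8, -8)ᵀ
v_3 = (1, 0, 0)ᵀ

Let N = A − (-4)·I. We want v_3 with N^3 v_3 = 0 but N^2 v_3 ≠ 0; then v_{j-1} := N · v_j for j = 3, …, 2.

Pick v_3 = (1, 0, 0)ᵀ.
Then v_2 = N · v_3 = (-2, 8, -8)ᵀ.
Then v_1 = N · v_2 = (4, -8, 0)ᵀ.

Sanity check: (A − (-4)·I) v_1 = (0, 0, 0)ᵀ = 0. ✓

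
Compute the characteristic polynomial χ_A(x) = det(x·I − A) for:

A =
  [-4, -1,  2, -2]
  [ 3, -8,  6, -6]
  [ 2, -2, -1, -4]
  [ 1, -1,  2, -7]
x^4 + 20*x^3 + 150*x^2 + 500*x + 625

Expanding det(x·I − A) (e.g. by cofactor expansion or by noting that A is similar to its Jordan form J, which has the same characteristic polynomial as A) gives
  χ_A(x) = x^4 + 20*x^3 + 150*x^2 + 500*x + 625
which factors as (x + 5)^4. The eigenvalues (with algebraic multiplicities) are λ = -5 with multiplicity 4.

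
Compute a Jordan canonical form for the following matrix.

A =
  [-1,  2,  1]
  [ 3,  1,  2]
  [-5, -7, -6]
J_3(-2)

The characteristic polynomial is
  det(x·I − A) = x^3 + 6*x^2 + 12*x + 8 = (x + 2)^3

Eigenvalues and multiplicities (the geometric multiplicity of λ is n − rank(A − λI), which equals the number of Jordan blocks for λ):
  λ = -2: algebraic multiplicity = 3, geometric multiplicity = 1

Determining the block sizes for each eigenvalue:
  λ = -2: one block (gm = 1), so the single block has size am = 3 → block sizes [3]

Assembling the blocks gives a Jordan form
J =
  [-2,  1,  0]
  [ 0, -2,  1]
  [ 0,  0, -2]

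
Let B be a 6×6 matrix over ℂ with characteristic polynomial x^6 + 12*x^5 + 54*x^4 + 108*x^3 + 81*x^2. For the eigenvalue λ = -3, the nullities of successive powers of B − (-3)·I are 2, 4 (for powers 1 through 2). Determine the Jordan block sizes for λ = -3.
Block sizes for λ = -3: [2, 2]

From the dimensions of kernels of powers, the number of Jordan blocks of size at least j is d_j − d_{j−1} where d_j = dim ker(N^j) (with d_0 = 0). Computing the differences gives [2, 2].
The number of blocks of size exactly k is (#blocks of size ≥ k) − (#blocks of size ≥ k + 1), so the partition is: 2 block(s) of size 2.
In nonincreasing order the block sizes are [2, 2].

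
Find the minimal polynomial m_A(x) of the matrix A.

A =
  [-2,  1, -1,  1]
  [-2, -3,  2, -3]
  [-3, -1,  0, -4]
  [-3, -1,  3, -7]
x^3 + 9*x^2 + 27*x + 27

The characteristic polynomial is χ_A(x) = (x + 3)^4, so the eigenvalues are known. The minimal polynomial is
  m_A(x) = Π_λ (x − λ)^{k_λ}
where k_λ is the size of the *largest* Jordan block for λ (equivalently, the smallest k with (A − λI)^k v = 0 for every generalised eigenvector v of λ).

  λ = -3: largest Jordan block has size 3, contributing (x + 3)^3

So m_A(x) = (x + 3)^3 = x^3 + 9*x^2 + 27*x + 27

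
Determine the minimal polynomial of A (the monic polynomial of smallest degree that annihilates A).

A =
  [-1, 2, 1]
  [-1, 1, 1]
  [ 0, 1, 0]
x^3

The characteristic polynomial is χ_A(x) = x^3, so the eigenvalues are known. The minimal polynomial is
  m_A(x) = Π_λ (x − λ)^{k_λ}
where k_λ is the size of the *largest* Jordan block for λ (equivalently, the smallest k with (A − λI)^k v = 0 for every generalised eigenvector v of λ).

  λ = 0: largest Jordan block has size 3, contributing (x − 0)^3

So m_A(x) = x^3 = x^3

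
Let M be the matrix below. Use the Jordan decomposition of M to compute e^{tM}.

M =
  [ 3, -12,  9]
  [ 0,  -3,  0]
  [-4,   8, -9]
e^{tM} =
  [6*t*exp(-3*t) + exp(-3*t), -12*t*exp(-3*t), 9*t*exp(-3*t)]
  [0, exp(-3*t), 0]
  [-4*t*exp(-3*t), 8*t*exp(-3*t), -6*t*exp(-3*t) + exp(-3*t)]

Strategy: write M = P · J · P⁻¹ where J is a Jordan canonical form, so e^{tM} = P · e^{tJ} · P⁻¹, and e^{tJ} can be computed block-by-block.

M has Jordan form
J =
  [-3,  1,  0]
  [ 0, -3,  0]
  [ 0,  0, -3]
(up to reordering of blocks).

Per-block formulas:
  For a 2×2 Jordan block J_2(-3): exp(t · J_2(-3)) = e^(-3t)·(I + t·N), where N is the 2×2 nilpotent shift.
  For a 1×1 block at λ = -3: exp(t · [-3]) = [e^(-3t)].

After assembling e^{tJ} and conjugating by P, we get:

e^{tM} =
  [6*t*exp(-3*t) + exp(-3*t), -12*t*exp(-3*t), 9*t*exp(-3*t)]
  [0, exp(-3*t), 0]
  [-4*t*exp(-3*t), 8*t*exp(-3*t), -6*t*exp(-3*t) + exp(-3*t)]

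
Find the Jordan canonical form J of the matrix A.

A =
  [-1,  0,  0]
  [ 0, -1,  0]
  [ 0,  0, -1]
J_1(-1) ⊕ J_1(-1) ⊕ J_1(-1)

The characteristic polynomial is
  det(x·I − A) = x^3 + 3*x^2 + 3*x + 1 = (x + 1)^3

Eigenvalues and multiplicities (the geometric multiplicity of λ is n − rank(A − λI), which equals the number of Jordan blocks for λ):
  λ = -1: algebraic multiplicity = 3, geometric multiplicity = 3

Determining the block sizes for each eigenvalue:
  λ = -1: gm = am = 3, so every block has size 1 → block sizes [1, 1, 1]

Assembling the blocks gives a Jordan form
J =
  [-1,  0,  0]
  [ 0, -1,  0]
  [ 0,  0, -1]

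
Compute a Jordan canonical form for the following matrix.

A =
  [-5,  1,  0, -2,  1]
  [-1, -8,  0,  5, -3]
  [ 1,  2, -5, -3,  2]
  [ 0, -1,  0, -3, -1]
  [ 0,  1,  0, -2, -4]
J_3(-5) ⊕ J_1(-5) ⊕ J_1(-5)

The characteristic polynomial is
  det(x·I − A) = x^5 + 25*x^4 + 250*x^3 + 1250*x^2 + 3125*x + 3125 = (x + 5)^5

Eigenvalues and multiplicities (the geometric multiplicity of λ is n − rank(A − λI), which equals the number of Jordan blocks for λ):
  λ = -5: algebraic multiplicity = 5, geometric multiplicity = 3

Determining the block sizes for each eigenvalue:
  λ = -5: with am = 5 and gm = 3, the partition is not yet determined (e.g. several partitions of 5 into 3 parts exist). Let N = A − (-5)·I. Computing rank(N^1) = 2, rank(N^2) = 1, rank(N^3) = 0; the number of blocks of size ≥ j is rank(N^{j−1}) − rank(N^j), giving [3, 1, 1]. So we have 1 block(s) of size 3, 2 block(s) of size 1 → block sizes [3, 1, 1]

Assembling the blocks gives a Jordan form
J =
  [-5,  1,  0,  0,  0]
  [ 0, -5,  1,  0,  0]
  [ 0,  0, -5,  0,  0]
  [ 0,  0,  0, -5,  0]
  [ 0,  0,  0,  0, -5]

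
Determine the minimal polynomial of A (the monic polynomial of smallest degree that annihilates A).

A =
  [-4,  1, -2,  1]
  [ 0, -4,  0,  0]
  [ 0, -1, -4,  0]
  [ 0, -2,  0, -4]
x^2 + 8*x + 16

The characteristic polynomial is χ_A(x) = (x + 4)^4, so the eigenvalues are known. The minimal polynomial is
  m_A(x) = Π_λ (x − λ)^{k_λ}
where k_λ is the size of the *largest* Jordan block for λ (equivalently, the smallest k with (A − λI)^k v = 0 for every generalised eigenvector v of λ).

  λ = -4: largest Jordan block has size 2, contributing (x + 4)^2

So m_A(x) = (x + 4)^2 = x^2 + 8*x + 16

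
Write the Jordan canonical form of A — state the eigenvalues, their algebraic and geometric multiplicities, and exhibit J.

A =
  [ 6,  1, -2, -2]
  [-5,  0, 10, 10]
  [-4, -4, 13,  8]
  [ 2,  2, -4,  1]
J_2(5) ⊕ J_1(5) ⊕ J_1(5)

The characteristic polynomial is
  det(x·I − A) = x^4 - 20*x^3 + 150*x^2 - 500*x + 625 = (x - 5)^4

Eigenvalues and multiplicities (the geometric multiplicity of λ is n − rank(A − λI), which equals the number of Jordan blocks for λ):
  λ = 5: algebraic multiplicity = 4, geometric multiplicity = 3

Determining the block sizes for each eigenvalue:
  λ = 5: 3 blocks summing to 4 forces exactly one block of size 2 and the rest size 1 → block sizes [2, 1, 1]

Assembling the blocks gives a Jordan form
J =
  [5, 1, 0, 0]
  [0, 5, 0, 0]
  [0, 0, 5, 0]
  [0, 0, 0, 5]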